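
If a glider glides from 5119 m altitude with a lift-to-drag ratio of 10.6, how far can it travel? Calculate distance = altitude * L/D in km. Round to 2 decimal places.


Step 1: Glide distance = altitude * L/D = 5119 * 10.6 = 54261.4 m
Step 2: Convert to km: 54261.4 / 1000 = 54.26 km

54.26


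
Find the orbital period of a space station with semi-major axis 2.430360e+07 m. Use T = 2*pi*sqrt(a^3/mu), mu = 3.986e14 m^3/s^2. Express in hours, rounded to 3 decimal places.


Step 1: a^3 / mu = 1.435529e+22 / 3.986e14 = 3.601426e+07
Step 2: sqrt(3.601426e+07) = 6001.1885 s
Step 3: T = 2*pi * 6001.1885 = 37706.58 s
Step 4: T in hours = 37706.58 / 3600 = 10.474 hours

10.474


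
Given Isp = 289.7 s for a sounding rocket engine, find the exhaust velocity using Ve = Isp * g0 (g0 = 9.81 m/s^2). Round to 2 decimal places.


Step 1: Ve = Isp * g0 = 289.7 * 9.81
Step 2: Ve = 2841.96 m/s

2841.96


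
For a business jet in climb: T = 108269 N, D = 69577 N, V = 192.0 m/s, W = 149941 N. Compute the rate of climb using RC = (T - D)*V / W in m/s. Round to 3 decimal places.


Step 1: Excess thrust = T - D = 108269 - 69577 = 38692 N
Step 2: Excess power = 38692 * 192.0 = 7428864.0 W
Step 3: RC = 7428864.0 / 149941 = 49.545 m/s

49.545


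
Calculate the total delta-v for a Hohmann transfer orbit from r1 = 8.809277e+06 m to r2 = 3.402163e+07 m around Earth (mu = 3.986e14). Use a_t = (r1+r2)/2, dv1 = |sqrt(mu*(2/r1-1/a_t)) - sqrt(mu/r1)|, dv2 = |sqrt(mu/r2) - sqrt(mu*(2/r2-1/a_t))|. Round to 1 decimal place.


Step 1: Transfer semi-major axis a_t = (8.809277e+06 + 3.402163e+07) / 2 = 2.141545e+07 m
Step 2: v1 (circular at r1) = sqrt(mu/r1) = 6726.65 m/s
Step 3: v_t1 = sqrt(mu*(2/r1 - 1/a_t)) = 8478.37 m/s
Step 4: dv1 = |8478.37 - 6726.65| = 1751.73 m/s
Step 5: v2 (circular at r2) = 3422.88 m/s, v_t2 = 2195.32 m/s
Step 6: dv2 = |3422.88 - 2195.32| = 1227.56 m/s
Step 7: Total delta-v = 1751.73 + 1227.56 = 2979.3 m/s

2979.3


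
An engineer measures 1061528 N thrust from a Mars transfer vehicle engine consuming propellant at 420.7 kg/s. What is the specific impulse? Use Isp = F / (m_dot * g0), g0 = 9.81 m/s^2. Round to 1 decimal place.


Step 1: m_dot * g0 = 420.7 * 9.81 = 4127.07
Step 2: Isp = 1061528 / 4127.07 = 257.2 s

257.2


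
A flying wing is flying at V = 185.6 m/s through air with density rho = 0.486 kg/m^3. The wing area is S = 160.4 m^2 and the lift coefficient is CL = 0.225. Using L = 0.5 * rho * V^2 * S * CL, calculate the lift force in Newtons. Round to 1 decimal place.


Step 1: Calculate dynamic pressure q = 0.5 * 0.486 * 185.6^2 = 0.5 * 0.486 * 34447.36 = 8370.7085 Pa
Step 2: Multiply by wing area and lift coefficient: L = 8370.7085 * 160.4 * 0.225
Step 3: L = 1342661.6402 * 0.225 = 302098.9 N

302098.9


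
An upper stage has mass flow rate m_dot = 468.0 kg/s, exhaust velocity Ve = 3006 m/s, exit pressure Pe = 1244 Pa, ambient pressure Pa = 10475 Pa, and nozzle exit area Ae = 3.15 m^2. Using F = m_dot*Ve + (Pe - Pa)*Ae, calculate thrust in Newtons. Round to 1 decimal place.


Step 1: Momentum thrust = m_dot * Ve = 468.0 * 3006 = 1406808.0 N
Step 2: Pressure thrust = (Pe - Pa) * Ae = (1244 - 10475) * 3.15 = -29077.65 N
Step 3: Total thrust F = 1406808.0 + -29077.65 = 1377730.4 N

1377730.4


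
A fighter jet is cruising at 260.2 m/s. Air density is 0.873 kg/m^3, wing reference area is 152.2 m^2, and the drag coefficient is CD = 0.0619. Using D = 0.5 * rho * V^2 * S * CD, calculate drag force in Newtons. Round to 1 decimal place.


Step 1: Dynamic pressure q = 0.5 * 0.873 * 260.2^2 = 29552.8135 Pa
Step 2: Drag D = q * S * CD = 29552.8135 * 152.2 * 0.0619
Step 3: D = 278422.4 N

278422.4


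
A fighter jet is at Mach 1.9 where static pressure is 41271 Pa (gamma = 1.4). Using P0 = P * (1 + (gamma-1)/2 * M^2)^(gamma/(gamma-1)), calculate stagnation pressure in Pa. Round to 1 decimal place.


Step 1: (gamma-1)/2 * M^2 = 0.2 * 3.61 = 0.722
Step 2: 1 + 0.722 = 1.722
Step 3: Exponent gamma/(gamma-1) = 3.5
Step 4: P0 = 41271 * 1.722^3.5 = 276541.9 Pa

276541.9


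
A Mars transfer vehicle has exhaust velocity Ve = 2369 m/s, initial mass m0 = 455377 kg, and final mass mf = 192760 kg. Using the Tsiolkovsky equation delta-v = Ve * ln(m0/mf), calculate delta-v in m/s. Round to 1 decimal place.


Step 1: Mass ratio m0/mf = 455377 / 192760 = 2.362404
Step 2: ln(2.362404) = 0.85968
Step 3: delta-v = 2369 * 0.85968 = 2036.6 m/s

2036.6


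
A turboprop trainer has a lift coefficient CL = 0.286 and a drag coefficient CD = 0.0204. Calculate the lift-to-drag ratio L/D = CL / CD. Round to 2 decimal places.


Step 1: L/D = CL / CD = 0.286 / 0.0204
Step 2: L/D = 14.02

14.02


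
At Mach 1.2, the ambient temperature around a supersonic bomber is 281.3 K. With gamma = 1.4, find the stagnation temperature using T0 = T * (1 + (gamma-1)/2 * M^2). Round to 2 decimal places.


Step 1: (gamma-1)/2 = 0.2
Step 2: M^2 = 1.44
Step 3: 1 + 0.2 * 1.44 = 1.288
Step 4: T0 = 281.3 * 1.288 = 362.31 K

362.31


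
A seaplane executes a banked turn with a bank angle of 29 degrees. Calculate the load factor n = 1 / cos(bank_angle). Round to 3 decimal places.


Step 1: Convert 29 degrees to radians = 0.506145
Step 2: cos(29 deg) = 0.87462
Step 3: n = 1 / 0.87462 = 1.143

1.143


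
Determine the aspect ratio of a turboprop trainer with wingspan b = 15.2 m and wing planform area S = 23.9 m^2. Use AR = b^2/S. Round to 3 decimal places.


Step 1: b^2 = 15.2^2 = 231.04
Step 2: AR = 231.04 / 23.9 = 9.667

9.667


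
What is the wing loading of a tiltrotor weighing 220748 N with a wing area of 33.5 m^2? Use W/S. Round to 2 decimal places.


Step 1: Wing loading = W / S = 220748 / 33.5
Step 2: Wing loading = 6589.49 N/m^2

6589.49


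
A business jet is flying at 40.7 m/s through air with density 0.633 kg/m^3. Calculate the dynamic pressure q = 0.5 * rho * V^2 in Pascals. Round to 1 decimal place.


Step 1: V^2 = 40.7^2 = 1656.49
Step 2: q = 0.5 * 0.633 * 1656.49
Step 3: q = 524.3 Pa

524.3


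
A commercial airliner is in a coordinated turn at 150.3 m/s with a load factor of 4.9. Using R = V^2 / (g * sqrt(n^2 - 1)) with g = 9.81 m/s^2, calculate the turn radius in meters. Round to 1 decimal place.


Step 1: V^2 = 150.3^2 = 22590.09
Step 2: n^2 - 1 = 4.9^2 - 1 = 23.01
Step 3: sqrt(23.01) = 4.796874
Step 4: R = 22590.09 / (9.81 * 4.796874) = 480.1 m

480.1


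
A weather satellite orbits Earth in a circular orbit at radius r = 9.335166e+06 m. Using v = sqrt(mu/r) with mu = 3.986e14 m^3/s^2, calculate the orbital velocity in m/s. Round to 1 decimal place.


Step 1: mu / r = 3.986e14 / 9.335166e+06 = 42698758.6509
Step 2: v = sqrt(42698758.6509) = 6534.4 m/s

6534.4


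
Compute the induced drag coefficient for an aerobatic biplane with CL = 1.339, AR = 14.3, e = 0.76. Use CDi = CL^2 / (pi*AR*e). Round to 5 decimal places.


Step 1: CL^2 = 1.339^2 = 1.792921
Step 2: pi * AR * e = 3.14159 * 14.3 * 0.76 = 34.142829
Step 3: CDi = 1.792921 / 34.142829 = 0.05251

0.05251


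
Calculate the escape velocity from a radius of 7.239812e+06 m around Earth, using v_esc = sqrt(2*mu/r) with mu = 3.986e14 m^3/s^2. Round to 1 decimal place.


Step 1: 2*mu/r = 2 * 3.986e14 / 7.239812e+06 = 110113356.5347
Step 2: v_esc = sqrt(110113356.5347) = 10493.5 m/s

10493.5


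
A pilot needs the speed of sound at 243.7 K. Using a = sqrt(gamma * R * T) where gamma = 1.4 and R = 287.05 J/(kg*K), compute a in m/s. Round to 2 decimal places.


Step 1: gamma * R * T = 1.4 * 287.05 * 243.7 = 97935.719
Step 2: a = sqrt(97935.719) = 312.95 m/s

312.95


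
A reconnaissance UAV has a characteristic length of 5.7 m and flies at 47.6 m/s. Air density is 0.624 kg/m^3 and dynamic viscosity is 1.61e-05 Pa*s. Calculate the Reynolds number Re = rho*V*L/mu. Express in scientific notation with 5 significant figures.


Step 1: Numerator = rho * V * L = 0.624 * 47.6 * 5.7 = 169.30368
Step 2: Re = 169.30368 / 1.61e-05
Step 3: Re = 1.0516e+07

1.0516e+07


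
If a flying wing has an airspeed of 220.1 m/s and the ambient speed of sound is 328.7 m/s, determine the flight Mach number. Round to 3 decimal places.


Step 1: M = V / a = 220.1 / 328.7
Step 2: M = 0.670

0.670


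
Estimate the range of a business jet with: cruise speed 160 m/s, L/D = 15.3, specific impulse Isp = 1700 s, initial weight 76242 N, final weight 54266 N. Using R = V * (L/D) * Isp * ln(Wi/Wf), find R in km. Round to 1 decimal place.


Step 1: Coefficient = V * (L/D) * Isp = 160 * 15.3 * 1700 = 4161600.0 m
Step 2: Wi/Wf = 76242 / 54266 = 1.404968
Step 3: ln(1.404968) = 0.340015
Step 4: R = 4161600.0 * 0.340015 = 1415004.8 m = 1415.0 km

1415.0


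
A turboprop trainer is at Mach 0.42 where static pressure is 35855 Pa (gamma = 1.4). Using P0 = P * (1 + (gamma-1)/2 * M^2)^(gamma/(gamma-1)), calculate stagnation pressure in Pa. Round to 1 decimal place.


Step 1: (gamma-1)/2 * M^2 = 0.2 * 0.1764 = 0.03528
Step 2: 1 + 0.03528 = 1.03528
Step 3: Exponent gamma/(gamma-1) = 3.5
Step 4: P0 = 35855 * 1.03528^3.5 = 40481.1 Pa

40481.1


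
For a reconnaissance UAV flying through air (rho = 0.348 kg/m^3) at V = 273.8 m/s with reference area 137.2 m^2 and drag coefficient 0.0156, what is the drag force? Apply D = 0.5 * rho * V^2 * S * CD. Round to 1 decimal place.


Step 1: Dynamic pressure q = 0.5 * 0.348 * 273.8^2 = 13044.1606 Pa
Step 2: Drag D = q * S * CD = 13044.1606 * 137.2 * 0.0156
Step 3: D = 27918.7 N

27918.7


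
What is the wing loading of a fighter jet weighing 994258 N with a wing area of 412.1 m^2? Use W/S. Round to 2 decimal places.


Step 1: Wing loading = W / S = 994258 / 412.1
Step 2: Wing loading = 2412.66 N/m^2

2412.66


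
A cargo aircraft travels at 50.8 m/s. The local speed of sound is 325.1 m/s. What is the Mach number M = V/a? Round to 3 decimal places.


Step 1: M = V / a = 50.8 / 325.1
Step 2: M = 0.156

0.156


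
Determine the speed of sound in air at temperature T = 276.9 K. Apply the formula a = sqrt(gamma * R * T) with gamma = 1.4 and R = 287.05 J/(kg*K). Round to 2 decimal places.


Step 1: gamma * R * T = 1.4 * 287.05 * 276.9 = 111277.803
Step 2: a = sqrt(111277.803) = 333.58 m/s

333.58


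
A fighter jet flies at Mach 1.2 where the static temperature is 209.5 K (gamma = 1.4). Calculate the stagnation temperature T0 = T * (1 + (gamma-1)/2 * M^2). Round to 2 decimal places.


Step 1: (gamma-1)/2 = 0.2
Step 2: M^2 = 1.44
Step 3: 1 + 0.2 * 1.44 = 1.288
Step 4: T0 = 209.5 * 1.288 = 269.84 K

269.84


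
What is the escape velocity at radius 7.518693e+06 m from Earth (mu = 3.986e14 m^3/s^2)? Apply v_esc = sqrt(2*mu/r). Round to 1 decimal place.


Step 1: 2*mu/r = 2 * 3.986e14 / 7.518693e+06 = 106029066.488
Step 2: v_esc = sqrt(106029066.488) = 10297.0 m/s

10297.0


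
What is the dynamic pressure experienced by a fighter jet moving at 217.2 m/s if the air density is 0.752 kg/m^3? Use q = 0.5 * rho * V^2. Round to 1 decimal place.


Step 1: V^2 = 217.2^2 = 47175.84
Step 2: q = 0.5 * 0.752 * 47175.84
Step 3: q = 17738.1 Pa

17738.1


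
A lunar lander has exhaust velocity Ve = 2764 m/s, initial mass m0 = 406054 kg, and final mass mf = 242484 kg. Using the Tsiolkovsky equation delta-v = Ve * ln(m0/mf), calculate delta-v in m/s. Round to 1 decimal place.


Step 1: Mass ratio m0/mf = 406054 / 242484 = 1.67456
Step 2: ln(1.67456) = 0.51555
Step 3: delta-v = 2764 * 0.51555 = 1425.0 m/s

1425.0


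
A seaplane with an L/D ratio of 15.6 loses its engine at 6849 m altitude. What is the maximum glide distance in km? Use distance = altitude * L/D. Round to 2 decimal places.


Step 1: Glide distance = altitude * L/D = 6849 * 15.6 = 106844.4 m
Step 2: Convert to km: 106844.4 / 1000 = 106.84 km

106.84


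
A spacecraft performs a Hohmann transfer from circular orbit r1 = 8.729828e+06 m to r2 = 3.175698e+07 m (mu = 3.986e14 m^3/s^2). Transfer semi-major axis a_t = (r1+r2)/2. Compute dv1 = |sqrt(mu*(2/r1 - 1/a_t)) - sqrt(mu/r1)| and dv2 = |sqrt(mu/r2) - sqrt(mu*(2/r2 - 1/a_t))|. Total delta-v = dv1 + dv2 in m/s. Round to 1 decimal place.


Step 1: Transfer semi-major axis a_t = (8.729828e+06 + 3.175698e+07) / 2 = 2.024340e+07 m
Step 2: v1 (circular at r1) = sqrt(mu/r1) = 6757.18 m/s
Step 3: v_t1 = sqrt(mu*(2/r1 - 1/a_t)) = 8463.38 m/s
Step 4: dv1 = |8463.38 - 6757.18| = 1706.19 m/s
Step 5: v2 (circular at r2) = 3542.82 m/s, v_t2 = 2326.54 m/s
Step 6: dv2 = |3542.82 - 2326.54| = 1216.28 m/s
Step 7: Total delta-v = 1706.19 + 1216.28 = 2922.5 m/s

2922.5


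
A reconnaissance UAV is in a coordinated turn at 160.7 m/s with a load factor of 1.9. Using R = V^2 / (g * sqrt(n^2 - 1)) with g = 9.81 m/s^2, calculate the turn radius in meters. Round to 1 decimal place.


Step 1: V^2 = 160.7^2 = 25824.49
Step 2: n^2 - 1 = 1.9^2 - 1 = 2.61
Step 3: sqrt(2.61) = 1.615549
Step 4: R = 25824.49 / (9.81 * 1.615549) = 1629.5 m

1629.5


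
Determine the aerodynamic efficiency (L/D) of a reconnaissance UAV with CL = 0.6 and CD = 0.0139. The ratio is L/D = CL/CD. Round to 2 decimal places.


Step 1: L/D = CL / CD = 0.6 / 0.0139
Step 2: L/D = 43.17

43.17


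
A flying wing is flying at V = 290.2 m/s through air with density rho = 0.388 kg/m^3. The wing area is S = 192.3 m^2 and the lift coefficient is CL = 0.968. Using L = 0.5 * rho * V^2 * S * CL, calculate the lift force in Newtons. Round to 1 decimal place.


Step 1: Calculate dynamic pressure q = 0.5 * 0.388 * 290.2^2 = 0.5 * 0.388 * 84216.04 = 16337.9118 Pa
Step 2: Multiply by wing area and lift coefficient: L = 16337.9118 * 192.3 * 0.968
Step 3: L = 3141780.4314 * 0.968 = 3041243.5 N

3041243.5


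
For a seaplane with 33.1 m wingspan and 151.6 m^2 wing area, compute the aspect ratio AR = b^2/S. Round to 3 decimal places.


Step 1: b^2 = 33.1^2 = 1095.61
Step 2: AR = 1095.61 / 151.6 = 7.227

7.227


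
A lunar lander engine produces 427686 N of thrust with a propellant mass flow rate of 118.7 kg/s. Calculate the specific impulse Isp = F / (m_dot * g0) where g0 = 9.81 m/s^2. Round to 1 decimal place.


Step 1: m_dot * g0 = 118.7 * 9.81 = 1164.45
Step 2: Isp = 427686 / 1164.45 = 367.3 s

367.3


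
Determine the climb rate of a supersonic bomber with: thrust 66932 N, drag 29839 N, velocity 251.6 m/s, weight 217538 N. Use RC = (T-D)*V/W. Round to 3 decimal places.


Step 1: Excess thrust = T - D = 66932 - 29839 = 37093 N
Step 2: Excess power = 37093 * 251.6 = 9332598.8 W
Step 3: RC = 9332598.8 / 217538 = 42.901 m/s

42.901


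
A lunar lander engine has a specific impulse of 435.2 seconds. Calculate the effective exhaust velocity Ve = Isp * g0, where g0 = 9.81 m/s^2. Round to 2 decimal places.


Step 1: Ve = Isp * g0 = 435.2 * 9.81
Step 2: Ve = 4269.31 m/s

4269.31


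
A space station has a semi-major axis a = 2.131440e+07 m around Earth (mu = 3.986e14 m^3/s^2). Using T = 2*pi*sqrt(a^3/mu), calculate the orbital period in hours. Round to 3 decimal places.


Step 1: a^3 / mu = 9.683210e+21 / 3.986e14 = 2.429305e+07
Step 2: sqrt(2.429305e+07) = 4928.798 s
Step 3: T = 2*pi * 4928.798 = 30968.55 s
Step 4: T in hours = 30968.55 / 3600 = 8.602 hours

8.602


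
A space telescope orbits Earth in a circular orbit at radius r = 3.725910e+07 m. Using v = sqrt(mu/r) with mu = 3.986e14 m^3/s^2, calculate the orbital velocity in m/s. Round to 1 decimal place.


Step 1: mu / r = 3.986e14 / 3.725910e+07 = 10698057.6557
Step 2: v = sqrt(10698057.6557) = 3270.8 m/s

3270.8


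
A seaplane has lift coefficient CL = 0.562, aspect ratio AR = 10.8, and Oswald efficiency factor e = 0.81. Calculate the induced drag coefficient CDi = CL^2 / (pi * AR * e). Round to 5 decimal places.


Step 1: CL^2 = 0.562^2 = 0.315844
Step 2: pi * AR * e = 3.14159 * 10.8 * 0.81 = 27.482653
Step 3: CDi = 0.315844 / 27.482653 = 0.01149

0.01149


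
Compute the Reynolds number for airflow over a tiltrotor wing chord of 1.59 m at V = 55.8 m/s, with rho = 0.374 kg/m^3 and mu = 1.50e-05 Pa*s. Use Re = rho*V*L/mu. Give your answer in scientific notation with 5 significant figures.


Step 1: Numerator = rho * V * L = 0.374 * 55.8 * 1.59 = 33.182028
Step 2: Re = 33.182028 / 1.50e-05
Step 3: Re = 2.2121e+06

2.2121e+06


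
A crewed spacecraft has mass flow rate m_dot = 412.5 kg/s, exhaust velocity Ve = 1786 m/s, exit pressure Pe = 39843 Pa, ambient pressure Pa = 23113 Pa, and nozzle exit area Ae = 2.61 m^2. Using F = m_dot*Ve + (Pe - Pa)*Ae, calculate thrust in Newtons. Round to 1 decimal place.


Step 1: Momentum thrust = m_dot * Ve = 412.5 * 1786 = 736725.0 N
Step 2: Pressure thrust = (Pe - Pa) * Ae = (39843 - 23113) * 2.61 = 43665.30 N
Step 3: Total thrust F = 736725.0 + 43665.30 = 780390.3 N

780390.3


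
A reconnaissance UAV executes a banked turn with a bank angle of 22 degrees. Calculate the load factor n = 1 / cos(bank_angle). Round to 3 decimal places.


Step 1: Convert 22 degrees to radians = 0.383972
Step 2: cos(22 deg) = 0.927184
Step 3: n = 1 / 0.927184 = 1.079

1.079


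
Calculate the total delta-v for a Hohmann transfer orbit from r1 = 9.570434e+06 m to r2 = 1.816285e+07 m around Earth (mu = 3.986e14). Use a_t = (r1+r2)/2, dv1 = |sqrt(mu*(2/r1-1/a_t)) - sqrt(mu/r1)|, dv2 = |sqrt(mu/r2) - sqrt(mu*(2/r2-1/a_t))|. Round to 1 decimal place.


Step 1: Transfer semi-major axis a_t = (9.570434e+06 + 1.816285e+07) / 2 = 1.386664e+07 m
Step 2: v1 (circular at r1) = sqrt(mu/r1) = 6453.61 m/s
Step 3: v_t1 = sqrt(mu*(2/r1 - 1/a_t)) = 7386.0 m/s
Step 4: dv1 = |7386.0 - 6453.61| = 932.39 m/s
Step 5: v2 (circular at r2) = 4684.64 m/s, v_t2 = 3891.86 m/s
Step 6: dv2 = |4684.64 - 3891.86| = 792.79 m/s
Step 7: Total delta-v = 932.39 + 792.79 = 1725.2 m/s

1725.2


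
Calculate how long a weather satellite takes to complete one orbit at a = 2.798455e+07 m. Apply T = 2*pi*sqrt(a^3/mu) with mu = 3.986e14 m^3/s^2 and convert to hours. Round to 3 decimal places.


Step 1: a^3 / mu = 2.191568e+22 / 3.986e14 = 5.498164e+07
Step 2: sqrt(5.498164e+07) = 7414.9605 s
Step 3: T = 2*pi * 7414.9605 = 46589.57 s
Step 4: T in hours = 46589.57 / 3600 = 12.942 hours

12.942


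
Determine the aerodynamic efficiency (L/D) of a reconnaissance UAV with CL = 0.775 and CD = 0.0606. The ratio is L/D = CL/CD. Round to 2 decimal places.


Step 1: L/D = CL / CD = 0.775 / 0.0606
Step 2: L/D = 12.79

12.79


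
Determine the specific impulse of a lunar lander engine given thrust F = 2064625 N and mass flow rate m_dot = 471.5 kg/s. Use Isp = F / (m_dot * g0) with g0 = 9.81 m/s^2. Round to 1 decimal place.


Step 1: m_dot * g0 = 471.5 * 9.81 = 4625.41
Step 2: Isp = 2064625 / 4625.41 = 446.4 s

446.4


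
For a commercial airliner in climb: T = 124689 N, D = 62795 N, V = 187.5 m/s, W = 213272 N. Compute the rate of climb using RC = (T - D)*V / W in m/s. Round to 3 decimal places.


Step 1: Excess thrust = T - D = 124689 - 62795 = 61894 N
Step 2: Excess power = 61894 * 187.5 = 11605125.0 W
Step 3: RC = 11605125.0 / 213272 = 54.415 m/s

54.415


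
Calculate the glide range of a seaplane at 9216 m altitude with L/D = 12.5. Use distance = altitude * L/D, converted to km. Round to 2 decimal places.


Step 1: Glide distance = altitude * L/D = 9216 * 12.5 = 115200.0 m
Step 2: Convert to km: 115200.0 / 1000 = 115.20 km

115.20


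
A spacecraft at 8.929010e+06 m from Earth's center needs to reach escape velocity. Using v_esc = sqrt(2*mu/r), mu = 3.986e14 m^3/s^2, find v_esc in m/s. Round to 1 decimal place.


Step 1: 2*mu/r = 2 * 3.986e14 / 8.929010e+06 = 89282014.4674
Step 2: v_esc = sqrt(89282014.4674) = 9448.9 m/s

9448.9


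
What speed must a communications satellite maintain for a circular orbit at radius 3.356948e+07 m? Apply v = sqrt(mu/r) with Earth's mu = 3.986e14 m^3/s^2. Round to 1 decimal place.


Step 1: mu / r = 3.986e14 / 3.356948e+07 = 11873880.6797
Step 2: v = sqrt(11873880.6797) = 3445.8 m/s

3445.8


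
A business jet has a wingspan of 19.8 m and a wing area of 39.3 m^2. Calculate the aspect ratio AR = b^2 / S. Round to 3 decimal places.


Step 1: b^2 = 19.8^2 = 392.04
Step 2: AR = 392.04 / 39.3 = 9.976

9.976


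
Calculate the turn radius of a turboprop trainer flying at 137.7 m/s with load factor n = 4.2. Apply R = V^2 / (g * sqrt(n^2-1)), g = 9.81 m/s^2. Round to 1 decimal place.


Step 1: V^2 = 137.7^2 = 18961.29
Step 2: n^2 - 1 = 4.2^2 - 1 = 16.64
Step 3: sqrt(16.64) = 4.079216
Step 4: R = 18961.29 / (9.81 * 4.079216) = 473.8 m

473.8


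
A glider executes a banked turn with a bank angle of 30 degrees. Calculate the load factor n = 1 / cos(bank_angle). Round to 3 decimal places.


Step 1: Convert 30 degrees to radians = 0.523599
Step 2: cos(30 deg) = 0.866025
Step 3: n = 1 / 0.866025 = 1.155

1.155


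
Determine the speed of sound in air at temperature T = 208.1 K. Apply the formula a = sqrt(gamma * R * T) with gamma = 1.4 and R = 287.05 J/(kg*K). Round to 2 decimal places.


Step 1: gamma * R * T = 1.4 * 287.05 * 208.1 = 83629.147
Step 2: a = sqrt(83629.147) = 289.19 m/s

289.19


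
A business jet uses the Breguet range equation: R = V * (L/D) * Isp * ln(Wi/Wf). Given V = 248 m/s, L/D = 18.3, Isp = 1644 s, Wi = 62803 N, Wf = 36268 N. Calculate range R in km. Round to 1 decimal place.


Step 1: Coefficient = V * (L/D) * Isp = 248 * 18.3 * 1644 = 7461129.6 m
Step 2: Wi/Wf = 62803 / 36268 = 1.731637
Step 3: ln(1.731637) = 0.549067
Step 4: R = 7461129.6 * 0.549067 = 4096660.3 m = 4096.7 km

4096.7


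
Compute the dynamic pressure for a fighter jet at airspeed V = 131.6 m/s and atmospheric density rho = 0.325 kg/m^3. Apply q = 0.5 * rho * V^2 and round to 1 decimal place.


Step 1: V^2 = 131.6^2 = 17318.56
Step 2: q = 0.5 * 0.325 * 17318.56
Step 3: q = 2814.3 Pa

2814.3


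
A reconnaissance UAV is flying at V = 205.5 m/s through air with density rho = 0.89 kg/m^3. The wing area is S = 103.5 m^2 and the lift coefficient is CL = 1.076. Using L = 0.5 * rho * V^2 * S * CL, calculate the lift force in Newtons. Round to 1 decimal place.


Step 1: Calculate dynamic pressure q = 0.5 * 0.89 * 205.5^2 = 0.5 * 0.89 * 42230.25 = 18792.4613 Pa
Step 2: Multiply by wing area and lift coefficient: L = 18792.4613 * 103.5 * 1.076
Step 3: L = 1945019.7394 * 1.076 = 2092841.2 N

2092841.2


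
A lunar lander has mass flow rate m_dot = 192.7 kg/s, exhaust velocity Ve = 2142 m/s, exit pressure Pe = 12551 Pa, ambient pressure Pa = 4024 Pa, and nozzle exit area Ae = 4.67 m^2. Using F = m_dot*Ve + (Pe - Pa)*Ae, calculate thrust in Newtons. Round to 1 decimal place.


Step 1: Momentum thrust = m_dot * Ve = 192.7 * 2142 = 412763.4 N
Step 2: Pressure thrust = (Pe - Pa) * Ae = (12551 - 4024) * 4.67 = 39821.09 N
Step 3: Total thrust F = 412763.4 + 39821.09 = 452584.5 N

452584.5


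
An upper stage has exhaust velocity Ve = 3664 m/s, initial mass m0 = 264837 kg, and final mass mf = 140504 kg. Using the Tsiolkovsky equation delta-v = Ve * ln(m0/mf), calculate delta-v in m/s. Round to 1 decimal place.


Step 1: Mass ratio m0/mf = 264837 / 140504 = 1.884907
Step 2: ln(1.884907) = 0.633879
Step 3: delta-v = 3664 * 0.633879 = 2322.5 m/s

2322.5


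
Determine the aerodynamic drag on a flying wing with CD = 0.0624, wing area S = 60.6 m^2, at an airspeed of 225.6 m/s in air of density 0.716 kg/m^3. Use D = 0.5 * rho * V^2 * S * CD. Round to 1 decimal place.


Step 1: Dynamic pressure q = 0.5 * 0.716 * 225.6^2 = 18220.5389 Pa
Step 2: Drag D = q * S * CD = 18220.5389 * 60.6 * 0.0624
Step 3: D = 68899.9 N

68899.9


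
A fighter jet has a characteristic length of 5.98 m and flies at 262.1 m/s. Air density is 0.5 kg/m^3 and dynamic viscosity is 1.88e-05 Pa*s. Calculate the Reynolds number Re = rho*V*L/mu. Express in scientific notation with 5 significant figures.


Step 1: Numerator = rho * V * L = 0.5 * 262.1 * 5.98 = 783.679
Step 2: Re = 783.679 / 1.88e-05
Step 3: Re = 4.1685e+07

4.1685e+07


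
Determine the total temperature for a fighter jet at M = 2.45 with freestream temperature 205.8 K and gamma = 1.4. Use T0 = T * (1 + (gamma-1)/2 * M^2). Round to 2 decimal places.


Step 1: (gamma-1)/2 = 0.2
Step 2: M^2 = 6.0025
Step 3: 1 + 0.2 * 6.0025 = 2.2005
Step 4: T0 = 205.8 * 2.2005 = 452.86 K

452.86


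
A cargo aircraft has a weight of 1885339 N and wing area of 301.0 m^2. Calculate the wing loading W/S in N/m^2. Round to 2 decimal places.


Step 1: Wing loading = W / S = 1885339 / 301.0
Step 2: Wing loading = 6263.58 N/m^2

6263.58


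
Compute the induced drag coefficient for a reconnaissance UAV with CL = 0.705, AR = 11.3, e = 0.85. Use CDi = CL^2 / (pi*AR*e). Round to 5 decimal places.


Step 1: CL^2 = 0.705^2 = 0.497025
Step 2: pi * AR * e = 3.14159 * 11.3 * 0.85 = 30.174997
Step 3: CDi = 0.497025 / 30.174997 = 0.01647

0.01647


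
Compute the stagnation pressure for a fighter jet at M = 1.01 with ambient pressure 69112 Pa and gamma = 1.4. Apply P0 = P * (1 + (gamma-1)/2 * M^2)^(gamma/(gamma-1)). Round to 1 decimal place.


Step 1: (gamma-1)/2 * M^2 = 0.2 * 1.0201 = 0.20402
Step 2: 1 + 0.20402 = 1.20402
Step 3: Exponent gamma/(gamma-1) = 3.5
Step 4: P0 = 69112 * 1.20402^3.5 = 132364.5 Pa

132364.5


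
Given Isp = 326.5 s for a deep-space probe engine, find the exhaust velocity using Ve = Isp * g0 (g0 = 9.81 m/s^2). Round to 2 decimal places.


Step 1: Ve = Isp * g0 = 326.5 * 9.81
Step 2: Ve = 3202.97 m/s

3202.97


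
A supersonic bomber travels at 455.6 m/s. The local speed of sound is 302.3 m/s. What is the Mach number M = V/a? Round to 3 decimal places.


Step 1: M = V / a = 455.6 / 302.3
Step 2: M = 1.507

1.507


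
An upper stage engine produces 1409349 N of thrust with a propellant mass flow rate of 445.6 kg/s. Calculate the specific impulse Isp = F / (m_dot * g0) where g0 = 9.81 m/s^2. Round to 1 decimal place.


Step 1: m_dot * g0 = 445.6 * 9.81 = 4371.34
Step 2: Isp = 1409349 / 4371.34 = 322.4 s

322.4


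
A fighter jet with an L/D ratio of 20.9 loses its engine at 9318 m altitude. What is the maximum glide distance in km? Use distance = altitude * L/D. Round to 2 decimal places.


Step 1: Glide distance = altitude * L/D = 9318 * 20.9 = 194746.2 m
Step 2: Convert to km: 194746.2 / 1000 = 194.75 km

194.75


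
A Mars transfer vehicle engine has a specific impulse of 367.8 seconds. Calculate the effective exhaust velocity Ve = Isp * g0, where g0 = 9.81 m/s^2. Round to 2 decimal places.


Step 1: Ve = Isp * g0 = 367.8 * 9.81
Step 2: Ve = 3608.12 m/s

3608.12


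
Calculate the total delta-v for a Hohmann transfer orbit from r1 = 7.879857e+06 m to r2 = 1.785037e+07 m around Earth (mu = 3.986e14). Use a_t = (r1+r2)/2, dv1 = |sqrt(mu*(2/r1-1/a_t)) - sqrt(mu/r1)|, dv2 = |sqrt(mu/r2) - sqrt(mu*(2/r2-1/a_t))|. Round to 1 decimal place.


Step 1: Transfer semi-major axis a_t = (7.879857e+06 + 1.785037e+07) / 2 = 1.286511e+07 m
Step 2: v1 (circular at r1) = sqrt(mu/r1) = 7112.29 m/s
Step 3: v_t1 = sqrt(mu*(2/r1 - 1/a_t)) = 8377.73 m/s
Step 4: dv1 = |8377.73 - 7112.29| = 1265.44 m/s
Step 5: v2 (circular at r2) = 4725.47 m/s, v_t2 = 3698.26 m/s
Step 6: dv2 = |4725.47 - 3698.26| = 1027.21 m/s
Step 7: Total delta-v = 1265.44 + 1027.21 = 2292.6 m/s

2292.6


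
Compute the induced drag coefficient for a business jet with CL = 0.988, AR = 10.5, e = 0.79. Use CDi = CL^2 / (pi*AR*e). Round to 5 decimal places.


Step 1: CL^2 = 0.988^2 = 0.976144
Step 2: pi * AR * e = 3.14159 * 10.5 * 0.79 = 26.059511
Step 3: CDi = 0.976144 / 26.059511 = 0.03746

0.03746


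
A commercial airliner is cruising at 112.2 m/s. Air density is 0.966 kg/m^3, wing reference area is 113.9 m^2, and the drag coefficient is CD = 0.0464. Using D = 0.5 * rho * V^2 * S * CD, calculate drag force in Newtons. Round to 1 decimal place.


Step 1: Dynamic pressure q = 0.5 * 0.966 * 112.2^2 = 6080.4097 Pa
Step 2: Drag D = q * S * CD = 6080.4097 * 113.9 * 0.0464
Step 3: D = 32134.7 N

32134.7


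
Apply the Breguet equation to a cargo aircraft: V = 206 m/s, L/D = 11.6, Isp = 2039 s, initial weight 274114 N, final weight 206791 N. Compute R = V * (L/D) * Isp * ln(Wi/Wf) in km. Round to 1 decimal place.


Step 1: Coefficient = V * (L/D) * Isp = 206 * 11.6 * 2039 = 4872394.4 m
Step 2: Wi/Wf = 274114 / 206791 = 1.325561
Step 3: ln(1.325561) = 0.281835
Step 4: R = 4872394.4 * 0.281835 = 1373213.5 m = 1373.2 km

1373.2


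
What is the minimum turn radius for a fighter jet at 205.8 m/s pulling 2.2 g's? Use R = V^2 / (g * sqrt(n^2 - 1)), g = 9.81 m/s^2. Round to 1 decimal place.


Step 1: V^2 = 205.8^2 = 42353.64
Step 2: n^2 - 1 = 2.2^2 - 1 = 3.84
Step 3: sqrt(3.84) = 1.959592
Step 4: R = 42353.64 / (9.81 * 1.959592) = 2203.2 m

2203.2


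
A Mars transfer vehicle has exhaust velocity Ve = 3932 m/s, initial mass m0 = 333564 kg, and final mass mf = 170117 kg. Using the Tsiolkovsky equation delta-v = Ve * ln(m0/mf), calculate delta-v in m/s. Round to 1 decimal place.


Step 1: Mass ratio m0/mf = 333564 / 170117 = 1.960792
Step 2: ln(1.960792) = 0.673348
Step 3: delta-v = 3932 * 0.673348 = 2647.6 m/s

2647.6


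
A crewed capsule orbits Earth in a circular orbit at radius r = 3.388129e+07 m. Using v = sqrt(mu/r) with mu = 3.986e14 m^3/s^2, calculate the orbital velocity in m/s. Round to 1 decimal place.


Step 1: mu / r = 3.986e14 / 3.388129e+07 = 11764605.1847
Step 2: v = sqrt(11764605.1847) = 3430.0 m/s

3430.0


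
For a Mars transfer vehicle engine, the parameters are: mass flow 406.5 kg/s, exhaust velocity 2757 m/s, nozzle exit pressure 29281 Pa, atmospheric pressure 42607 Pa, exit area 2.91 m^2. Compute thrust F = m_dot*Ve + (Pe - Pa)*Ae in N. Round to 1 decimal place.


Step 1: Momentum thrust = m_dot * Ve = 406.5 * 2757 = 1120720.5 N
Step 2: Pressure thrust = (Pe - Pa) * Ae = (29281 - 42607) * 2.91 = -38778.66 N
Step 3: Total thrust F = 1120720.5 + -38778.66 = 1081941.8 N

1081941.8


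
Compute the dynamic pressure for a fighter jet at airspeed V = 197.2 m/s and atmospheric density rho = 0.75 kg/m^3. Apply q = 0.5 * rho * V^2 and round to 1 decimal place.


Step 1: V^2 = 197.2^2 = 38887.84
Step 2: q = 0.5 * 0.75 * 38887.84
Step 3: q = 14582.9 Pa

14582.9


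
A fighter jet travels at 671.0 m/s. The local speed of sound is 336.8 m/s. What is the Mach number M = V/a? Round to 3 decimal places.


Step 1: M = V / a = 671.0 / 336.8
Step 2: M = 1.992

1.992


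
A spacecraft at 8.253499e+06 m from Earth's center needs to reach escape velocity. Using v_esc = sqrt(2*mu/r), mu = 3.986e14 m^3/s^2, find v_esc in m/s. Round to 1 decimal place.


Step 1: 2*mu/r = 2 * 3.986e14 / 8.253499e+06 = 96589337.4434
Step 2: v_esc = sqrt(96589337.4434) = 9828.0 m/s

9828.0


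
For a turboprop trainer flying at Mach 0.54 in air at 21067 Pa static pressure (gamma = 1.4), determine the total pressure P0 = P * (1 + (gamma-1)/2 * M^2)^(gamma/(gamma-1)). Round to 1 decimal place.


Step 1: (gamma-1)/2 * M^2 = 0.2 * 0.2916 = 0.05832
Step 2: 1 + 0.05832 = 1.05832
Step 3: Exponent gamma/(gamma-1) = 3.5
Step 4: P0 = 21067 * 1.05832^3.5 = 25689.9 Pa

25689.9


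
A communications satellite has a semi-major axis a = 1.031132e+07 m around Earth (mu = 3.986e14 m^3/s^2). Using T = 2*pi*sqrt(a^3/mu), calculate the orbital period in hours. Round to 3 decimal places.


Step 1: a^3 / mu = 1.096334e+21 / 3.986e14 = 2.750461e+06
Step 2: sqrt(2.750461e+06) = 1658.4514 s
Step 3: T = 2*pi * 1658.4514 = 10420.36 s
Step 4: T in hours = 10420.36 / 3600 = 2.895 hours

2.895


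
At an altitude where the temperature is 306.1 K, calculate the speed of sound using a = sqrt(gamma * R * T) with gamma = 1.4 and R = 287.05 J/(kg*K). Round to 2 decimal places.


Step 1: gamma * R * T = 1.4 * 287.05 * 306.1 = 123012.407
Step 2: a = sqrt(123012.407) = 350.73 m/s

350.73


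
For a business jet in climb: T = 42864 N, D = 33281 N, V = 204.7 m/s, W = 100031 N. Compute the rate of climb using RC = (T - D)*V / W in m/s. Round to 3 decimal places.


Step 1: Excess thrust = T - D = 42864 - 33281 = 9583 N
Step 2: Excess power = 9583 * 204.7 = 1961640.1 W
Step 3: RC = 1961640.1 / 100031 = 19.610 m/s

19.610


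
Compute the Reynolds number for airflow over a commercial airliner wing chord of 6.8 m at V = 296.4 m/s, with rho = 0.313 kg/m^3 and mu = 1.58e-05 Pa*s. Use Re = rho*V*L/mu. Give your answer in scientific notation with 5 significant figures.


Step 1: Numerator = rho * V * L = 0.313 * 296.4 * 6.8 = 630.85776
Step 2: Re = 630.85776 / 1.58e-05
Step 3: Re = 3.9928e+07

3.9928e+07


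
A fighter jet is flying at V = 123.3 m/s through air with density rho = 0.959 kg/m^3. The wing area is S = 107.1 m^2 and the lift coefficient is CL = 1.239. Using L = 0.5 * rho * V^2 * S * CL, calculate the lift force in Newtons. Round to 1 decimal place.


Step 1: Calculate dynamic pressure q = 0.5 * 0.959 * 123.3^2 = 0.5 * 0.959 * 15202.89 = 7289.7858 Pa
Step 2: Multiply by wing area and lift coefficient: L = 7289.7858 * 107.1 * 1.239
Step 3: L = 780736.0544 * 1.239 = 967332.0 N

967332.0


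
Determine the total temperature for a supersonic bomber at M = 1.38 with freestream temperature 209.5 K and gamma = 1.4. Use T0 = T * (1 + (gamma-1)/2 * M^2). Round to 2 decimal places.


Step 1: (gamma-1)/2 = 0.2
Step 2: M^2 = 1.9044
Step 3: 1 + 0.2 * 1.9044 = 1.38088
Step 4: T0 = 209.5 * 1.38088 = 289.29 K

289.29


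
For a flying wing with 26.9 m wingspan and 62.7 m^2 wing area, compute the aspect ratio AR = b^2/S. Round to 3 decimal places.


Step 1: b^2 = 26.9^2 = 723.61
Step 2: AR = 723.61 / 62.7 = 11.541

11.541


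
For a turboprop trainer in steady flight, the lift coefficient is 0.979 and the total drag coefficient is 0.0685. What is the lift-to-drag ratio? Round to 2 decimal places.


Step 1: L/D = CL / CD = 0.979 / 0.0685
Step 2: L/D = 14.29

14.29


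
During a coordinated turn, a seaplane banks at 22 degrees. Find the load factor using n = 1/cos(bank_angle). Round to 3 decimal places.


Step 1: Convert 22 degrees to radians = 0.383972
Step 2: cos(22 deg) = 0.927184
Step 3: n = 1 / 0.927184 = 1.079

1.079


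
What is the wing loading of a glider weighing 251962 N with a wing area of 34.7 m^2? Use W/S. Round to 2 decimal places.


Step 1: Wing loading = W / S = 251962 / 34.7
Step 2: Wing loading = 7261.15 N/m^2

7261.15


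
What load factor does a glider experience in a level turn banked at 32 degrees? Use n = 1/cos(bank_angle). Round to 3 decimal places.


Step 1: Convert 32 degrees to radians = 0.558505
Step 2: cos(32 deg) = 0.848048
Step 3: n = 1 / 0.848048 = 1.179

1.179


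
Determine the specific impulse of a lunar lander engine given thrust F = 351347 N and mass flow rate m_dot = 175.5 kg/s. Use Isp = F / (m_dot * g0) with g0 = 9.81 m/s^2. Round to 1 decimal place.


Step 1: m_dot * g0 = 175.5 * 9.81 = 1721.66
Step 2: Isp = 351347 / 1721.66 = 204.1 s

204.1


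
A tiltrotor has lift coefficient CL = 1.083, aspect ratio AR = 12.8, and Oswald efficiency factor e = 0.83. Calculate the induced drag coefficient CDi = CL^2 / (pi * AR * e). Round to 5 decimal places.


Step 1: CL^2 = 1.083^2 = 1.172889
Step 2: pi * AR * e = 3.14159 * 12.8 * 0.83 = 33.37628
Step 3: CDi = 1.172889 / 33.37628 = 0.03514

0.03514


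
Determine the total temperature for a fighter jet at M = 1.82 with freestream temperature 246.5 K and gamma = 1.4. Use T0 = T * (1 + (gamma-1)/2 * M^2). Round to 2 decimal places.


Step 1: (gamma-1)/2 = 0.2
Step 2: M^2 = 3.3124
Step 3: 1 + 0.2 * 3.3124 = 1.66248
Step 4: T0 = 246.5 * 1.66248 = 409.80 K

409.80


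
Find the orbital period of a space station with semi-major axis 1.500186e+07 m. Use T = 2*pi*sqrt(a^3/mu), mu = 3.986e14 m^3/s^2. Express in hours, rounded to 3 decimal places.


Step 1: a^3 / mu = 3.376256e+21 / 3.986e14 = 8.470285e+06
Step 2: sqrt(8.470285e+06) = 2910.3754 s
Step 3: T = 2*pi * 2910.3754 = 18286.43 s
Step 4: T in hours = 18286.43 / 3600 = 5.080 hours

5.080


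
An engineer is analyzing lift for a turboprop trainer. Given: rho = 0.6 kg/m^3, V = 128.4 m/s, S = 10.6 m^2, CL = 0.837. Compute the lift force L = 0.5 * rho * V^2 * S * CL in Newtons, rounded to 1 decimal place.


Step 1: Calculate dynamic pressure q = 0.5 * 0.6 * 128.4^2 = 0.5 * 0.6 * 16486.56 = 4945.968 Pa
Step 2: Multiply by wing area and lift coefficient: L = 4945.968 * 10.6 * 0.837
Step 3: L = 52427.2608 * 0.837 = 43881.6 N

43881.6


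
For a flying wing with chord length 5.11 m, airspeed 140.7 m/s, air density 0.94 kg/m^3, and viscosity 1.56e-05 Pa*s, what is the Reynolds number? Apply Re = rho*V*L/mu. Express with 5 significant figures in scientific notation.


Step 1: Numerator = rho * V * L = 0.94 * 140.7 * 5.11 = 675.83838
Step 2: Re = 675.83838 / 1.56e-05
Step 3: Re = 4.3323e+07

4.3323e+07


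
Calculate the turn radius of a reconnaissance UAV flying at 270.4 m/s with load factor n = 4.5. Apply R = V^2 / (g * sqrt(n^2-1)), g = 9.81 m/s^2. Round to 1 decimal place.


Step 1: V^2 = 270.4^2 = 73116.16
Step 2: n^2 - 1 = 4.5^2 - 1 = 19.25
Step 3: sqrt(19.25) = 4.387482
Step 4: R = 73116.16 / (9.81 * 4.387482) = 1698.7 m

1698.7


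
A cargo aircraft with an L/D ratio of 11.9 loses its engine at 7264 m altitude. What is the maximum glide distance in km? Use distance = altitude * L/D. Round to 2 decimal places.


Step 1: Glide distance = altitude * L/D = 7264 * 11.9 = 86441.6 m
Step 2: Convert to km: 86441.6 / 1000 = 86.44 km

86.44


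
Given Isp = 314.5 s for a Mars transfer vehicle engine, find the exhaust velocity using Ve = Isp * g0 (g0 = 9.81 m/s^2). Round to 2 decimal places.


Step 1: Ve = Isp * g0 = 314.5 * 9.81
Step 2: Ve = 3085.25 m/s

3085.25


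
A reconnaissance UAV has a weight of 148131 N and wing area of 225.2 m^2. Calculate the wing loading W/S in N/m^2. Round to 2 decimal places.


Step 1: Wing loading = W / S = 148131 / 225.2
Step 2: Wing loading = 657.78 N/m^2

657.78


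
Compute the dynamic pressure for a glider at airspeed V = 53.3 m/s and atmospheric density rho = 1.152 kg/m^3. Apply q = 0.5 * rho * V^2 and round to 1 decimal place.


Step 1: V^2 = 53.3^2 = 2840.89
Step 2: q = 0.5 * 1.152 * 2840.89
Step 3: q = 1636.4 Pa

1636.4


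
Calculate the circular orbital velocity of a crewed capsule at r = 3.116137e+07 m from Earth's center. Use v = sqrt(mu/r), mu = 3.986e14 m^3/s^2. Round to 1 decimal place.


Step 1: mu / r = 3.986e14 / 3.116137e+07 = 12791478.6802
Step 2: v = sqrt(12791478.6802) = 3576.5 m/s

3576.5


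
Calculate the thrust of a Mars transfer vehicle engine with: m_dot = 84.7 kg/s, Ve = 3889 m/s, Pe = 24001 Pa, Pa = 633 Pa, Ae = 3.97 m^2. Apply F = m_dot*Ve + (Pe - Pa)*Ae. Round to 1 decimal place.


Step 1: Momentum thrust = m_dot * Ve = 84.7 * 3889 = 329398.3 N
Step 2: Pressure thrust = (Pe - Pa) * Ae = (24001 - 633) * 3.97 = 92770.96 N
Step 3: Total thrust F = 329398.3 + 92770.96 = 422169.3 N

422169.3


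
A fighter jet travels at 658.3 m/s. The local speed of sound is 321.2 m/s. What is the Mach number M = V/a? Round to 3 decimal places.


Step 1: M = V / a = 658.3 / 321.2
Step 2: M = 2.050

2.050


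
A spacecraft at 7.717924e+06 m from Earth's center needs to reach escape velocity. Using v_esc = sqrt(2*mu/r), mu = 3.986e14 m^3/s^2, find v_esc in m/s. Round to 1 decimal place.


Step 1: 2*mu/r = 2 * 3.986e14 / 7.717924e+06 = 103292025.1612
Step 2: v_esc = sqrt(103292025.1612) = 10163.3 m/s

10163.3


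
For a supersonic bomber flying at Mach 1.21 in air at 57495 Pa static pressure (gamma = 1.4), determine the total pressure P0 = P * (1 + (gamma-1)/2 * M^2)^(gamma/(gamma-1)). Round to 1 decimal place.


Step 1: (gamma-1)/2 * M^2 = 0.2 * 1.4641 = 0.29282
Step 2: 1 + 0.29282 = 1.29282
Step 3: Exponent gamma/(gamma-1) = 3.5
Step 4: P0 = 57495 * 1.29282^3.5 = 141258.1 Pa

141258.1


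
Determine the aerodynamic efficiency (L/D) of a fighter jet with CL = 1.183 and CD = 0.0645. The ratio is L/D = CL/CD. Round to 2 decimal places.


Step 1: L/D = CL / CD = 1.183 / 0.0645
Step 2: L/D = 18.34

18.34


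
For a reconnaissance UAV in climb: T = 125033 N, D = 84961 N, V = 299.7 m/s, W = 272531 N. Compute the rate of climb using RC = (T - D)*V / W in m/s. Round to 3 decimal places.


Step 1: Excess thrust = T - D = 125033 - 84961 = 40072 N
Step 2: Excess power = 40072 * 299.7 = 12009578.4 W
Step 3: RC = 12009578.4 / 272531 = 44.067 m/s

44.067
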